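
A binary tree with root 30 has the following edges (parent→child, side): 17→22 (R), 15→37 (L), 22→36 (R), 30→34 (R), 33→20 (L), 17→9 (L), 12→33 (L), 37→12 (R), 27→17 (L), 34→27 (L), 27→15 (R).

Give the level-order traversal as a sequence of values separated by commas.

30, 34, 27, 17, 15, 9, 22, 37, 36, 12, 33, 20

Level-order visits nodes level by level from the root, left to right within each level.
Level 0: 30
Level 1: 34
Level 2: 27
Level 3: 17, 15
Level 4: 9, 22, 37
Level 5: 36, 12
Level 6: 33
Level 7: 20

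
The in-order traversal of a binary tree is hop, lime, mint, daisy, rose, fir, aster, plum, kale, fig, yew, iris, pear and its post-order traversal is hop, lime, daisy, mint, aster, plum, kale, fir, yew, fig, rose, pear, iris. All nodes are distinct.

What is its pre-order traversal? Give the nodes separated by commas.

The last element of post-order is the root; it splits in-order into left and right subtrees.
Root iris: left subtree has 11 nodes {hop, lime, mint, daisy, rose, fir, aster, plum, kale, fig, yew}, right has 1 {pear}.
  Root rose: left subtree has 4 nodes {hop, lime, mint, daisy}, right has 6 {fir, aster, plum, kale, fig, yew}.
    Root mint: left subtree has 2 nodes {hop, lime}, right has 1 {daisy}.
      Root lime: left subtree has 1 node {hop}, right has 0 { }.
    Root fig: left subtree has 4 nodes {fir, aster, plum, kale}, right has 1 {yew}.
      Root fir: left subtree has 0 nodes { }, right has 3 {aster, plum, kale}.
        Root kale: left subtree has 2 nodes {aster, plum}, right has 0 { }.
          Root plum: left subtree has 1 node {aster}, right has 0 { }.

iris, rose, mint, lime, hop, daisy, fig, fir, kale, plum, aster, yew, pear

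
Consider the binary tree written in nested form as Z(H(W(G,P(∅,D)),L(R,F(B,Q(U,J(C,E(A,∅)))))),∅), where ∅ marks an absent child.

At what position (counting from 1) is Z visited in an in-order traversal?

16

In-order visits the left subtree, then the node, then the right subtree.
At Z: go left to H.
  At H: go left to W.
    At W: go left to G.
      G is a leaf — visit G.
    Visit W.
    At W: go right to P.
      At P: no left child.
      Visit P.
      At P: go right to D.
        D is a leaf — visit D.
  Visit H.
  At H: go right to L.
    At L: go left to R.
      R is a leaf — visit R.
    Visit L.
    At L: go right to F.
      At F: go left to B.
        B is a leaf — visit B.
      Visit F.
      At F: go right to Q.
        At Q: go left to U.
          U is a leaf — visit U.
        Visit Q.
        At Q: go right to J.
          At J: go left to C.
            C is a leaf — visit C.
          Visit J.
          At J: go right to E.
            At E: go left to A.
              A is a leaf — visit A.
            Visit E.
            At E: no right child.
Visit Z.
At Z: no right child.
Full in-order sequence: G, W, P, D, H, R, L, B, F, U, Q, C, J, A, E, Z.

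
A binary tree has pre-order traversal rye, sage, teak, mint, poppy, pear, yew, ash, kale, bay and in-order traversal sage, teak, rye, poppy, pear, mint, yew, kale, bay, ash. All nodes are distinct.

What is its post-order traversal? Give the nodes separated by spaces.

teak sage pear poppy bay kale ash yew mint rye

The first element of pre-order is the root; it splits in-order into left and right subtrees.
Root rye: left subtree has 2 nodes {sage, teak}, right has 7 {poppy, pear, mint, yew, kale, bay, ash}.
  Root sage: left subtree has 0 nodes { }, right has 1 {teak}.
  Root mint: left subtree has 2 nodes {poppy, pear}, right has 4 {yew, kale, bay, ash}.
    Root poppy: left subtree has 0 nodes { }, right has 1 {pear}.
    Root yew: left subtree has 0 nodes { }, right has 3 {kale, bay, ash}.
      Root ash: left subtree has 2 nodes {kale, bay}, right has 0 { }.
        Root kale: left subtree has 0 nodes { }, right has 1 {bay}.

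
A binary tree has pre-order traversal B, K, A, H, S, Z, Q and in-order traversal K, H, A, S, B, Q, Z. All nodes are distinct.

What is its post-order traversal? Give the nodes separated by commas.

H, S, A, K, Q, Z, B

The first element of pre-order is the root; it splits in-order into left and right subtrees.
Root B: left subtree has 4 nodes {K, H, A, S}, right has 2 {Q, Z}.
  Root K: left subtree has 0 nodes { }, right has 3 {H, A, S}.
    Root A: left subtree has 1 node {H}, right has 1 {S}.
  Root Z: left subtree has 1 node {Q}, right has 0 { }.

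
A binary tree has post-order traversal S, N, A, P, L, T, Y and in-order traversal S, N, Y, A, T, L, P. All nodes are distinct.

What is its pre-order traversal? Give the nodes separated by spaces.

The last element of post-order is the root; it splits in-order into left and right subtrees.
Root Y: left subtree has 2 nodes {S, N}, right has 4 {A, T, L, P}.
  Root N: left subtree has 1 node {S}, right has 0 { }.
  Root T: left subtree has 1 node {A}, right has 2 {L, P}.
    Root L: left subtree has 0 nodes { }, right has 1 {P}.

Y N S T A L P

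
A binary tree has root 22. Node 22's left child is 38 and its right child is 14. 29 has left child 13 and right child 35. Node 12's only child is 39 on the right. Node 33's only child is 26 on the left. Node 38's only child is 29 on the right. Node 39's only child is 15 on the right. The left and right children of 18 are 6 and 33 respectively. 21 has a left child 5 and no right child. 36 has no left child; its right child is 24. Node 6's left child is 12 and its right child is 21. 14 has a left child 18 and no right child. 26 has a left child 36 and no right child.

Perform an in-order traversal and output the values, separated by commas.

38, 13, 29, 35, 22, 12, 39, 15, 6, 5, 21, 18, 36, 24, 26, 33, 14

In-order visits the left subtree, then the node, then the right subtree.
At 22: go left to 38.
  At 38: no left child.
  Visit 38.
  At 38: go right to 29.
    At 29: go left to 13.
      13 is a leaf — visit 13.
    Visit 29.
    At 29: go right to 35.
      35 is a leaf — visit 35.
Visit 22.
At 22: go right to 14.
  At 14: go left to 18.
    At 18: go left to 6.
      At 6: go left to 12.
        At 12: no left child.
        Visit 12.
        At 12: go right to 39.
          At 39: no left child.
          Visit 39.
          At 39: go right to 15.
            15 is a leaf — visit 15.
      Visit 6.
      At 6: go right to 21.
        At 21: go left to 5.
          5 is a leaf — visit 5.
        Visit 21.
        At 21: no right child.
    Visit 18.
    At 18: go right to 33.
      At 33: go left to 26.
        At 26: go left to 36.
          At 36: no left child.
          Visit 36.
          At 36: go right to 24.
            24 is a leaf — visit 24.
        Visit 26.
        At 26: no right child.
      Visit 33.
      At 33: no right child.
  Visit 14.
  At 14: no right child.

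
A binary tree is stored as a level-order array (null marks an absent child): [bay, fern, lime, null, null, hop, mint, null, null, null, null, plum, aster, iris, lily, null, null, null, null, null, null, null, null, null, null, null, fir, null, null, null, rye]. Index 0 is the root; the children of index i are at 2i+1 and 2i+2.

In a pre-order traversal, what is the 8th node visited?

mint

Pre-order visits the node, then its left subtree, then its right subtree.
Visit bay.
At bay: go left to fern.
  fern is a leaf — visit fern.
At bay: go right to lime.
  Visit lime.
  At lime: go left to hop.
    Visit hop.
    At hop: go left to plum.
      plum is a leaf — visit plum.
    At hop: go right to aster.
      Visit aster.
      At aster: no left child.
      At aster: go right to fir.
        fir is a leaf — visit fir.
  At lime: go right to mint.
    Visit mint.
    At mint: go left to iris.
      iris is a leaf — visit iris.
    At mint: go right to lily.
      Visit lily.
      At lily: no left child.
      At lily: go right to rye.
        rye is a leaf — visit rye.
Full pre-order sequence: bay, fern, lime, hop, plum, aster, fir, mint, iris, lily, rye.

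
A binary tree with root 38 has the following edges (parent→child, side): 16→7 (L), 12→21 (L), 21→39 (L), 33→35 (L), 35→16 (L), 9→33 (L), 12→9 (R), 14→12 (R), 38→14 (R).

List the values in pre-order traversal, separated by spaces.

Pre-order visits the node, then its left subtree, then its right subtree.
Visit 38.
At 38: no left child.
At 38: go right to 14.
  Visit 14.
  At 14: no left child.
  At 14: go right to 12.
    Visit 12.
    At 12: go left to 21.
      Visit 21.
      At 21: go left to 39.
        39 is a leaf — visit 39.
      At 21: no right child.
    At 12: go right to 9.
      Visit 9.
      At 9: go left to 33.
        Visit 33.
        At 33: go left to 35.
          Visit 35.
          At 35: go left to 16.
            Visit 16.
            At 16: go left to 7.
              7 is a leaf — visit 7.
            At 16: no right child.
          At 35: no right child.
        At 33: no right child.
      At 9: no right child.

38 14 12 21 39 9 33 35 16 7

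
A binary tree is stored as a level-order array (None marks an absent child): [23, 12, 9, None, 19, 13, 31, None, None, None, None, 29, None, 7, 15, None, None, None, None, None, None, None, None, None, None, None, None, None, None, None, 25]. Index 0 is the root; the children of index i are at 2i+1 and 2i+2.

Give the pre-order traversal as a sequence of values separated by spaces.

Pre-order visits the node, then its left subtree, then its right subtree.
Visit 23.
At 23: go left to 12.
  Visit 12.
  At 12: no left child.
  At 12: go right to 19.
    19 is a leaf — visit 19.
At 23: go right to 9.
  Visit 9.
  At 9: go left to 13.
    Visit 13.
    At 13: go left to 29.
      29 is a leaf — visit 29.
    At 13: no right child.
  At 9: go right to 31.
    Visit 31.
    At 31: go left to 7.
      7 is a leaf — visit 7.
    At 31: go right to 15.
      Visit 15.
      At 15: no left child.
      At 15: go right to 25.
        25 is a leaf — visit 25.

23 12 19 9 13 29 31 7 15 25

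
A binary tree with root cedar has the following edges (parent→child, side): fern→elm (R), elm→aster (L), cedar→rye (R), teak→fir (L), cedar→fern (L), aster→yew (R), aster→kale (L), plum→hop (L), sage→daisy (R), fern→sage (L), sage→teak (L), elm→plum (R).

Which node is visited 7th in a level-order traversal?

Level-order visits nodes level by level from the root, left to right within each level.
Level 0: cedar
Level 1: fern, rye
Level 2: sage, elm
Level 3: teak, daisy, aster, plum
Level 4: fir, kale, yew, hop
Full level-order sequence: cedar, fern, rye, sage, elm, teak, daisy, aster, plum, fir, kale, yew, hop.

daisy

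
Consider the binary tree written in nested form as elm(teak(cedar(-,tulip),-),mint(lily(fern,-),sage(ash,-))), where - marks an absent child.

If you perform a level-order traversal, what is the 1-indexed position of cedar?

4

Level-order visits nodes level by level from the root, left to right within each level.
Level 0: elm
Level 1: teak, mint
Level 2: cedar, lily, sage
Level 3: tulip, fern, ash
Full level-order sequence: elm, teak, mint, cedar, lily, sage, tulip, fern, ash.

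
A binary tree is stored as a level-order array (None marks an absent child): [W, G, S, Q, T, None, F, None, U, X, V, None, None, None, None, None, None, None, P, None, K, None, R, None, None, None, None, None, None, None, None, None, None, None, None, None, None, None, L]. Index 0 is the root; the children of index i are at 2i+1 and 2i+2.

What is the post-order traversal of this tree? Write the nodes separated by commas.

Post-order visits the left subtree, then the right subtree, then the node.
At W: go left to G.
  At G: go left to Q.
    At Q: no left child.
    At Q: go right to U.
      At U: no left child.
      At U: go right to P.
        At P: no left child.
        At P: go right to L.
          L is a leaf — visit L.
        Visit P.
      Visit U.
    Visit Q.
  At G: go right to T.
    At T: go left to X.
      At X: no left child.
      At X: go right to K.
        K is a leaf — visit K.
      Visit X.
    At T: go right to V.
      At V: no left child.
      At V: go right to R.
        R is a leaf — visit R.
      Visit V.
    Visit T.
  Visit G.
At W: go right to S.
  At S: no left child.
  At S: go right to F.
    F is a leaf — visit F.
  Visit S.
Visit W.

L, P, U, Q, K, X, R, V, T, G, F, S, W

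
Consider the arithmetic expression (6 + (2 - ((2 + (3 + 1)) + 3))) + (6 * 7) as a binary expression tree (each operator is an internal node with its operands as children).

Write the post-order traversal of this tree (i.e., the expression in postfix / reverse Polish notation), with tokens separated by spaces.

6 2 2 3 1 + + 3 + - + 6 7 * +

Post-order on an expression tree gives postfix notation: for each operator, emit left operand, right operand, then the operator.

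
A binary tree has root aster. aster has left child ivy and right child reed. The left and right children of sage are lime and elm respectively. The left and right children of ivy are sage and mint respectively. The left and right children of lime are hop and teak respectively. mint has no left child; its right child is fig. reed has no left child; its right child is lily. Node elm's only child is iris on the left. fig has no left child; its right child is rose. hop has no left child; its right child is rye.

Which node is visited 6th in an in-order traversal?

iris

In-order visits the left subtree, then the node, then the right subtree.
At aster: go left to ivy.
  At ivy: go left to sage.
    At sage: go left to lime.
      At lime: go left to hop.
        At hop: no left child.
        Visit hop.
        At hop: go right to rye.
          rye is a leaf — visit rye.
      Visit lime.
      At lime: go right to teak.
        teak is a leaf — visit teak.
    Visit sage.
    At sage: go right to elm.
      At elm: go left to iris.
        iris is a leaf — visit iris.
      Visit elm.
      At elm: no right child.
  Visit ivy.
  At ivy: go right to mint.
    At mint: no left child.
    Visit mint.
    At mint: go right to fig.
      At fig: no left child.
      Visit fig.
      At fig: go right to rose.
        rose is a leaf — visit rose.
Visit aster.
At aster: go right to reed.
  At reed: no left child.
  Visit reed.
  At reed: go right to lily.
    lily is a leaf — visit lily.
Full in-order sequence: hop, rye, lime, teak, sage, iris, elm, ivy, mint, fig, rose, aster, reed, lily.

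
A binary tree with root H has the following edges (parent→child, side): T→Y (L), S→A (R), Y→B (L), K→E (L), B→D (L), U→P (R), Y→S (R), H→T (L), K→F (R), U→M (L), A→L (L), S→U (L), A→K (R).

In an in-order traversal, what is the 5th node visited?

U

In-order visits the left subtree, then the node, then the right subtree.
At H: go left to T.
  At T: go left to Y.
    At Y: go left to B.
      At B: go left to D.
        D is a leaf — visit D.
      Visit B.
      At B: no right child.
    Visit Y.
    At Y: go right to S.
      At S: go left to U.
        At U: go left to M.
          M is a leaf — visit M.
        Visit U.
        At U: go right to P.
          P is a leaf — visit P.
      Visit S.
      At S: go right to A.
        At A: go left to L.
          L is a leaf — visit L.
        Visit A.
        At A: go right to K.
          At K: go left to E.
            E is a leaf — visit E.
          Visit K.
          At K: go right to F.
            F is a leaf — visit F.
  Visit T.
  At T: no right child.
Visit H.
At H: no right child.
Full in-order sequence: D, B, Y, M, U, P, S, L, A, E, K, F, T, H.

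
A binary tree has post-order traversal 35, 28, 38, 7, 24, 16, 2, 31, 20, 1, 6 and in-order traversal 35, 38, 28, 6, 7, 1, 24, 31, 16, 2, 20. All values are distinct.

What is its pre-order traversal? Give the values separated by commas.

6, 38, 35, 28, 1, 7, 20, 31, 24, 2, 16

The last element of post-order is the root; it splits in-order into left and right subtrees.
Root 6: left subtree has 3 nodes {35, 38, 28}, right has 7 {7, 1, 24, 31, 16, 2, 20}.
  Root 38: left subtree has 1 node {35}, right has 1 {28}.
  Root 1: left subtree has 1 node {7}, right has 5 {24, 31, 16, 2, 20}.
    Root 20: left subtree has 4 nodes {24, 31, 16, 2}, right has 0 { }.
      Root 31: left subtree has 1 node {24}, right has 2 {16, 2}.
        Root 2: left subtree has 1 node {16}, right has 0 { }.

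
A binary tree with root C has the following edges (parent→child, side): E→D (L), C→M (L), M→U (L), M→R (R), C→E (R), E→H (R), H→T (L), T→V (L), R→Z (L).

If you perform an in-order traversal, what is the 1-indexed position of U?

In-order visits the left subtree, then the node, then the right subtree.
At C: go left to M.
  At M: go left to U.
    U is a leaf — visit U.
  Visit M.
  At M: go right to R.
    At R: go left to Z.
      Z is a leaf — visit Z.
    Visit R.
    At R: no right child.
Visit C.
At C: go right to E.
  At E: go left to D.
    D is a leaf — visit D.
  Visit E.
  At E: go right to H.
    At H: go left to T.
      At T: go left to V.
        V is a leaf — visit V.
      Visit T.
      At T: no right child.
    Visit H.
    At H: no right child.
Full in-order sequence: U, M, Z, R, C, D, E, V, T, H.

1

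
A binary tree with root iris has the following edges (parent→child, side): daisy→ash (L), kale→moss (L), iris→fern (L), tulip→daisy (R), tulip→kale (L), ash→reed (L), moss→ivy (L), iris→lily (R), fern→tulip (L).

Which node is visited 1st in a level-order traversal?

Level-order visits nodes level by level from the root, left to right within each level.
Level 0: iris
Level 1: fern, lily
Level 2: tulip
Level 3: kale, daisy
Level 4: moss, ash
Level 5: ivy, reed
Full level-order sequence: iris, fern, lily, tulip, kale, daisy, moss, ash, ivy, reed.

iris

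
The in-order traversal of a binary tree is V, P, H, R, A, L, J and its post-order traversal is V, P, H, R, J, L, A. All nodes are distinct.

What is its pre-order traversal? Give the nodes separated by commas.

A, R, H, P, V, L, J

The last element of post-order is the root; it splits in-order into left and right subtrees.
Root A: left subtree has 4 nodes {V, P, H, R}, right has 2 {L, J}.
  Root R: left subtree has 3 nodes {V, P, H}, right has 0 { }.
    Root H: left subtree has 2 nodes {V, P}, right has 0 { }.
      Root P: left subtree has 1 node {V}, right has 0 { }.
  Root L: left subtree has 0 nodes { }, right has 1 {J}.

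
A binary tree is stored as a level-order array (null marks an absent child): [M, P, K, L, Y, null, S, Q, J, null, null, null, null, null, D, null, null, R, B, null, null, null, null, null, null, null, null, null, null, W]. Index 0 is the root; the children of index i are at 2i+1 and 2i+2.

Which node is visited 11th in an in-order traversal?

W

In-order visits the left subtree, then the node, then the right subtree.
At M: go left to P.
  At P: go left to L.
    At L: go left to Q.
      Q is a leaf — visit Q.
    Visit L.
    At L: go right to J.
      At J: go left to R.
        R is a leaf — visit R.
      Visit J.
      At J: go right to B.
        B is a leaf — visit B.
  Visit P.
  At P: go right to Y.
    Y is a leaf — visit Y.
Visit M.
At M: go right to K.
  At K: no left child.
  Visit K.
  At K: go right to S.
    At S: no left child.
    Visit S.
    At S: go right to D.
      At D: go left to W.
        W is a leaf — visit W.
      Visit D.
      At D: no right child.
Full in-order sequence: Q, L, R, J, B, P, Y, M, K, S, W, D.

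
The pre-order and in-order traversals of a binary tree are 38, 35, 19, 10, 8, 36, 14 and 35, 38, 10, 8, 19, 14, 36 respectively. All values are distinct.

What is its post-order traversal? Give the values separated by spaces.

The first element of pre-order is the root; it splits in-order into left and right subtrees.
Root 38: left subtree has 1 node {35}, right has 5 {10, 8, 19, 14, 36}.
  Root 19: left subtree has 2 nodes {10, 8}, right has 2 {14, 36}.
    Root 10: left subtree has 0 nodes { }, right has 1 {8}.
    Root 36: left subtree has 1 node {14}, right has 0 { }.

35 8 10 14 36 19 38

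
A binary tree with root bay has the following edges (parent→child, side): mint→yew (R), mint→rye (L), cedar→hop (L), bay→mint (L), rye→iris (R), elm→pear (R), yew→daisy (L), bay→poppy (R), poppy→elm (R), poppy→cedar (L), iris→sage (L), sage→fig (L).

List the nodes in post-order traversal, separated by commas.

Post-order visits the left subtree, then the right subtree, then the node.
At bay: go left to mint.
  At mint: go left to rye.
    At rye: no left child.
    At rye: go right to iris.
      At iris: go left to sage.
        At sage: go left to fig.
          fig is a leaf — visit fig.
        At sage: no right child.
        Visit sage.
      At iris: no right child.
      Visit iris.
    Visit rye.
  At mint: go right to yew.
    At yew: go left to daisy.
      daisy is a leaf — visit daisy.
    At yew: no right child.
    Visit yew.
  Visit mint.
At bay: go right to poppy.
  At poppy: go left to cedar.
    At cedar: go left to hop.
      hop is a leaf — visit hop.
    At cedar: no right child.
    Visit cedar.
  At poppy: go right to elm.
    At elm: no left child.
    At elm: go right to pear.
      pear is a leaf — visit pear.
    Visit elm.
  Visit poppy.
Visit bay.

fig, sage, iris, rye, daisy, yew, mint, hop, cedar, pear, elm, poppy, bay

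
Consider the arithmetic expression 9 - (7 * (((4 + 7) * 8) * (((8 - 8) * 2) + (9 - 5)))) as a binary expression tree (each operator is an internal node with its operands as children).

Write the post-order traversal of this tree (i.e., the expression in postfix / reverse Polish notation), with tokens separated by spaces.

Post-order on an expression tree gives postfix notation: for each operator, emit left operand, right operand, then the operator.

9 7 4 7 + 8 * 8 8 - 2 * 9 5 - + * * -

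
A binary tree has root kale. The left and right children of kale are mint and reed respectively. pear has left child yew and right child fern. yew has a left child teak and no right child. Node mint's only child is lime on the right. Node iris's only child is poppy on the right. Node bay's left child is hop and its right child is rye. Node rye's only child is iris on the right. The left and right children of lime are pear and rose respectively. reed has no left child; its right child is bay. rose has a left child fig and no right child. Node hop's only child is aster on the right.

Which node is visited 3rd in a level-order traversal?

reed

Level-order visits nodes level by level from the root, left to right within each level.
Level 0: kale
Level 1: mint, reed
Level 2: lime, bay
Level 3: pear, rose, hop, rye
Level 4: yew, fern, fig, aster, iris
Level 5: teak, poppy
Full level-order sequence: kale, mint, reed, lime, bay, pear, rose, hop, rye, yew, fern, fig, aster, iris, teak, poppy.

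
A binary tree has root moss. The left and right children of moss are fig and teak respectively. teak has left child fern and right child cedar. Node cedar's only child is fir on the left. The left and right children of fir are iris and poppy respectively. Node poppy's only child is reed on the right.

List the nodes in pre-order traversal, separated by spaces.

Pre-order visits the node, then its left subtree, then its right subtree.
Visit moss.
At moss: go left to fig.
  fig is a leaf — visit fig.
At moss: go right to teak.
  Visit teak.
  At teak: go left to fern.
    fern is a leaf — visit fern.
  At teak: go right to cedar.
    Visit cedar.
    At cedar: go left to fir.
      Visit fir.
      At fir: go left to iris.
        iris is a leaf — visit iris.
      At fir: go right to poppy.
        Visit poppy.
        At poppy: no left child.
        At poppy: go right to reed.
          reed is a leaf — visit reed.
    At cedar: no right child.

moss fig teak fern cedar fir iris poppy reed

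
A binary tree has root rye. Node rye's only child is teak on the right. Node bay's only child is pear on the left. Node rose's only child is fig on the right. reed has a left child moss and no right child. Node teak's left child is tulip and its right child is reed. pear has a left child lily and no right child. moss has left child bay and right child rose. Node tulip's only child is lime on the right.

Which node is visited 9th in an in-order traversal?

rose

In-order visits the left subtree, then the node, then the right subtree.
At rye: no left child.
Visit rye.
At rye: go right to teak.
  At teak: go left to tulip.
    At tulip: no left child.
    Visit tulip.
    At tulip: go right to lime.
      lime is a leaf — visit lime.
  Visit teak.
  At teak: go right to reed.
    At reed: go left to moss.
      At moss: go left to bay.
        At bay: go left to pear.
          At pear: go left to lily.
            lily is a leaf — visit lily.
          Visit pear.
          At pear: no right child.
        Visit bay.
        At bay: no right child.
      Visit moss.
      At moss: go right to rose.
        At rose: no left child.
        Visit rose.
        At rose: go right to fig.
          fig is a leaf — visit fig.
    Visit reed.
    At reed: no right child.
Full in-order sequence: rye, tulip, lime, teak, lily, pear, bay, moss, rose, fig, reed.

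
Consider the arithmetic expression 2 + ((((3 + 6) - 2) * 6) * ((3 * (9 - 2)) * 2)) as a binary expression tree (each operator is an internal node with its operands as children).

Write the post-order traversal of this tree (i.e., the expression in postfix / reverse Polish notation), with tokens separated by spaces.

2 3 6 + 2 - 6 * 3 9 2 - * 2 * * +

Post-order on an expression tree gives postfix notation: for each operator, emit left operand, right operand, then the operator.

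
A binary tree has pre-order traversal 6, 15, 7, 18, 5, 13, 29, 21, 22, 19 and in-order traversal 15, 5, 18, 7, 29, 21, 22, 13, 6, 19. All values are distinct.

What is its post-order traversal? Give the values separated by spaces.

The first element of pre-order is the root; it splits in-order into left and right subtrees.
Root 6: left subtree has 8 nodes {15, 5, 18, 7, 29, 21, 22, 13}, right has 1 {19}.
  Root 15: left subtree has 0 nodes { }, right has 7 {5, 18, 7, 29, 21, 22, 13}.
    Root 7: left subtree has 2 nodes {5, 18}, right has 4 {29, 21, 22, 13}.
      Root 18: left subtree has 1 node {5}, right has 0 { }.
      Root 13: left subtree has 3 nodes {29, 21, 22}, right has 0 { }.
        Root 29: left subtree has 0 nodes { }, right has 2 {21, 22}.
          Root 21: left subtree has 0 nodes { }, right has 1 {22}.

5 18 22 21 29 13 7 15 19 6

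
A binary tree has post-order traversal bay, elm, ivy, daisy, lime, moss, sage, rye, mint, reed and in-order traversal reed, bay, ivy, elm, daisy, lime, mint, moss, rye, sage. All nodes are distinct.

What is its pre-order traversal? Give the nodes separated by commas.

reed, mint, lime, daisy, ivy, bay, elm, rye, moss, sage

The last element of post-order is the root; it splits in-order into left and right subtrees.
Root reed: left subtree has 0 nodes { }, right has 9 {bay, ivy, elm, daisy, lime, mint, moss, rye, sage}.
  Root mint: left subtree has 5 nodes {bay, ivy, elm, daisy, lime}, right has 3 {moss, rye, sage}.
    Root lime: left subtree has 4 nodes {bay, ivy, elm, daisy}, right has 0 { }.
      Root daisy: left subtree has 3 nodes {bay, ivy, elm}, right has 0 { }.
        Root ivy: left subtree has 1 node {bay}, right has 1 {elm}.
    Root rye: left subtree has 1 node {moss}, right has 1 {sage}.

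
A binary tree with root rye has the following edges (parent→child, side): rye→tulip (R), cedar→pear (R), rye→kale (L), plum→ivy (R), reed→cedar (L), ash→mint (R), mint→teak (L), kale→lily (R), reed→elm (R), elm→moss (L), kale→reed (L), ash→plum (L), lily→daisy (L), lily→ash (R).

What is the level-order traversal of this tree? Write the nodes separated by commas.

rye, kale, tulip, reed, lily, cedar, elm, daisy, ash, pear, moss, plum, mint, ivy, teak

Level-order visits nodes level by level from the root, left to right within each level.
Level 0: rye
Level 1: kale, tulip
Level 2: reed, lily
Level 3: cedar, elm, daisy, ash
Level 4: pear, moss, plum, mint
Level 5: ivy, teak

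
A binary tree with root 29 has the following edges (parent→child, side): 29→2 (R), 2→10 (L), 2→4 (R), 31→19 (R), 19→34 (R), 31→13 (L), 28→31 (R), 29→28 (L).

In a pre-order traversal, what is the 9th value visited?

Pre-order visits the node, then its left subtree, then its right subtree.
Visit 29.
At 29: go left to 28.
  Visit 28.
  At 28: no left child.
  At 28: go right to 31.
    Visit 31.
    At 31: go left to 13.
      13 is a leaf — visit 13.
    At 31: go right to 19.
      Visit 19.
      At 19: no left child.
      At 19: go right to 34.
        34 is a leaf — visit 34.
At 29: go right to 2.
  Visit 2.
  At 2: go left to 10.
    10 is a leaf — visit 10.
  At 2: go right to 4.
    4 is a leaf — visit 4.
Full pre-order sequence: 29, 28, 31, 13, 19, 34, 2, 10, 4.

4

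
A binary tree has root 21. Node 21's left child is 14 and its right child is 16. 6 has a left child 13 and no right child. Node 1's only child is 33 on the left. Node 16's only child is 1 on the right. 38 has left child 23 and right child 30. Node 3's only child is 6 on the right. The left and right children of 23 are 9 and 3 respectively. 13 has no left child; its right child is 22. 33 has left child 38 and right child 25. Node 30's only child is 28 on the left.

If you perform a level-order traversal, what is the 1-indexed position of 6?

13

Level-order visits nodes level by level from the root, left to right within each level.
Level 0: 21
Level 1: 14, 16
Level 2: 1
Level 3: 33
Level 4: 38, 25
Level 5: 23, 30
Level 6: 9, 3, 28
Level 7: 6
Level 8: 13
Level 9: 22
Full level-order sequence: 21, 14, 16, 1, 33, 38, 25, 23, 30, 9, 3, 28, 6, 13, 22.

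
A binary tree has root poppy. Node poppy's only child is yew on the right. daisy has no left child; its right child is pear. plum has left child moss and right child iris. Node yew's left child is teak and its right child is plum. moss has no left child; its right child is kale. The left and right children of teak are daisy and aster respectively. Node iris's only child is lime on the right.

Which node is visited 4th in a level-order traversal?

plum

Level-order visits nodes level by level from the root, left to right within each level.
Level 0: poppy
Level 1: yew
Level 2: teak, plum
Level 3: daisy, aster, moss, iris
Level 4: pear, kale, lime
Full level-order sequence: poppy, yew, teak, plum, daisy, aster, moss, iris, pear, kale, lime.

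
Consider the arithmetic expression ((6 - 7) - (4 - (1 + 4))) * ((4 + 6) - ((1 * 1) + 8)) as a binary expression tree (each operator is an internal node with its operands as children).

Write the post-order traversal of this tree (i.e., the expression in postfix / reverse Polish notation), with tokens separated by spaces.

6 7 - 4 1 4 + - - 4 6 + 1 1 * 8 + - *

Post-order on an expression tree gives postfix notation: for each operator, emit left operand, right operand, then the operator.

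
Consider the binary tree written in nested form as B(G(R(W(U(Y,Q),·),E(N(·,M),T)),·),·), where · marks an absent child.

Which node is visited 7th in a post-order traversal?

Post-order visits the left subtree, then the right subtree, then the node.
At B: go left to G.
  At G: go left to R.
    At R: go left to W.
      At W: go left to U.
        At U: go left to Y.
          Y is a leaf — visit Y.
        At U: go right to Q.
          Q is a leaf — visit Q.
        Visit U.
      At W: no right child.
      Visit W.
    At R: go right to E.
      At E: go left to N.
        At N: no left child.
        At N: go right to M.
          M is a leaf — visit M.
        Visit N.
      At E: go right to T.
        T is a leaf — visit T.
      Visit E.
    Visit R.
  At G: no right child.
  Visit G.
At B: no right child.
Visit B.
Full post-order sequence: Y, Q, U, W, M, N, T, E, R, G, B.

T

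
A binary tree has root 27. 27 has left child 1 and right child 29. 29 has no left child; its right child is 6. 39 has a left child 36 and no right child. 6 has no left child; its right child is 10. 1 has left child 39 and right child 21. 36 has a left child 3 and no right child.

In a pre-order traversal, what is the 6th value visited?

21

Pre-order visits the node, then its left subtree, then its right subtree.
Visit 27.
At 27: go left to 1.
  Visit 1.
  At 1: go left to 39.
    Visit 39.
    At 39: go left to 36.
      Visit 36.
      At 36: go left to 3.
        3 is a leaf — visit 3.
      At 36: no right child.
    At 39: no right child.
  At 1: go right to 21.
    21 is a leaf — visit 21.
At 27: go right to 29.
  Visit 29.
  At 29: no left child.
  At 29: go right to 6.
    Visit 6.
    At 6: no left child.
    At 6: go right to 10.
      10 is a leaf — visit 10.
Full pre-order sequence: 27, 1, 39, 36, 3, 21, 29, 6, 10.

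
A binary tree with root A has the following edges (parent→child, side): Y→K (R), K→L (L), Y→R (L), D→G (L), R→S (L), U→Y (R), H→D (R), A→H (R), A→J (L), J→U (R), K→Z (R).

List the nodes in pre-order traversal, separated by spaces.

Pre-order visits the node, then its left subtree, then its right subtree.
Visit A.
At A: go left to J.
  Visit J.
  At J: no left child.
  At J: go right to U.
    Visit U.
    At U: no left child.
    At U: go right to Y.
      Visit Y.
      At Y: go left to R.
        Visit R.
        At R: go left to S.
          S is a leaf — visit S.
        At R: no right child.
      At Y: go right to K.
        Visit K.
        At K: go left to L.
          L is a leaf — visit L.
        At K: go right to Z.
          Z is a leaf — visit Z.
At A: go right to H.
  Visit H.
  At H: no left child.
  At H: go right to D.
    Visit D.
    At D: go left to G.
      G is a leaf — visit G.
    At D: no right child.

A J U Y R S K L Z H D G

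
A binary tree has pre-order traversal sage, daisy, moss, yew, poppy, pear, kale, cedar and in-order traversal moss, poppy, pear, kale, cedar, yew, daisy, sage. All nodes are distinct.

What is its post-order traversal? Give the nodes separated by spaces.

cedar kale pear poppy yew moss daisy sage

The first element of pre-order is the root; it splits in-order into left and right subtrees.
Root sage: left subtree has 7 nodes {moss, poppy, pear, kale, cedar, yew, daisy}, right has 0 { }.
  Root daisy: left subtree has 6 nodes {moss, poppy, pear, kale, cedar, yew}, right has 0 { }.
    Root moss: left subtree has 0 nodes { }, right has 5 {poppy, pear, kale, cedar, yew}.
      Root yew: left subtree has 4 nodes {poppy, pear, kale, cedar}, right has 0 { }.
        Root poppy: left subtree has 0 nodes { }, right has 3 {pear, kale, cedar}.
          Root pear: left subtree has 0 nodes { }, right has 2 {kale, cedar}.
            Root kale: left subtree has 0 nodes { }, right has 1 {cedar}.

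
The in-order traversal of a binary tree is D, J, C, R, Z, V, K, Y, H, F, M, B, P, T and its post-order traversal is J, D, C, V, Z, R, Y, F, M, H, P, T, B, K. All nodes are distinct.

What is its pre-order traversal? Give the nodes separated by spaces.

The last element of post-order is the root; it splits in-order into left and right subtrees.
Root K: left subtree has 6 nodes {D, J, C, R, Z, V}, right has 7 {Y, H, F, M, B, P, T}.
  Root R: left subtree has 3 nodes {D, J, C}, right has 2 {Z, V}.
    Root C: left subtree has 2 nodes {D, J}, right has 0 { }.
      Root D: left subtree has 0 nodes { }, right has 1 {J}.
    Root Z: left subtree has 0 nodes { }, right has 1 {V}.
  Root B: left subtree has 4 nodes {Y, H, F, M}, right has 2 {P, T}.
    Root H: left subtree has 1 node {Y}, right has 2 {F, M}.
      Root M: left subtree has 1 node {F}, right has 0 { }.
    Root T: left subtree has 1 node {P}, right has 0 { }.

K R C D J Z V B H Y M F T P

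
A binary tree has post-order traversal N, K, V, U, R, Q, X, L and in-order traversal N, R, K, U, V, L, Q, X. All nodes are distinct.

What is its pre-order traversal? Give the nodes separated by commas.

L, R, N, U, K, V, X, Q

The last element of post-order is the root; it splits in-order into left and right subtrees.
Root L: left subtree has 5 nodes {N, R, K, U, V}, right has 2 {Q, X}.
  Root R: left subtree has 1 node {N}, right has 3 {K, U, V}.
    Root U: left subtree has 1 node {K}, right has 1 {V}.
  Root X: left subtree has 1 node {Q}, right has 0 { }.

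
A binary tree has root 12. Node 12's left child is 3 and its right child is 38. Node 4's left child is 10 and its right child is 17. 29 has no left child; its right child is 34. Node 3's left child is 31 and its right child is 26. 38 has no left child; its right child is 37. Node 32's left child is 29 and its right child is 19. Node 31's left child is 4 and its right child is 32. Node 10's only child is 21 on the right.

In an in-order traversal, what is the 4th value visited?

In-order visits the left subtree, then the node, then the right subtree.
At 12: go left to 3.
  At 3: go left to 31.
    At 31: go left to 4.
      At 4: go left to 10.
        At 10: no left child.
        Visit 10.
        At 10: go right to 21.
          21 is a leaf — visit 21.
      Visit 4.
      At 4: go right to 17.
        17 is a leaf — visit 17.
    Visit 31.
    At 31: go right to 32.
      At 32: go left to 29.
        At 29: no left child.
        Visit 29.
        At 29: go right to 34.
          34 is a leaf — visit 34.
      Visit 32.
      At 32: go right to 19.
        19 is a leaf — visit 19.
  Visit 3.
  At 3: go right to 26.
    26 is a leaf — visit 26.
Visit 12.
At 12: go right to 38.
  At 38: no left child.
  Visit 38.
  At 38: go right to 37.
    37 is a leaf — visit 37.
Full in-order sequence: 10, 21, 4, 17, 31, 29, 34, 32, 19, 3, 26, 12, 38, 37.

17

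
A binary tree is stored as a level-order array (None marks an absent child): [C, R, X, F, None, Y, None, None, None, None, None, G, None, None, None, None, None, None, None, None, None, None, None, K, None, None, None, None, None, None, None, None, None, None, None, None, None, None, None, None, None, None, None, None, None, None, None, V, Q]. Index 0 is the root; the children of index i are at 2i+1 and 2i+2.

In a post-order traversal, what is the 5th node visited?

Post-order visits the left subtree, then the right subtree, then the node.
At C: go left to R.
  At R: go left to F.
    F is a leaf — visit F.
  At R: no right child.
  Visit R.
At C: go right to X.
  At X: go left to Y.
    At Y: go left to G.
      At G: go left to K.
        At K: go left to V.
          V is a leaf — visit V.
        At K: go right to Q.
          Q is a leaf — visit Q.
        Visit K.
      At G: no right child.
      Visit G.
    At Y: no right child.
    Visit Y.
  At X: no right child.
  Visit X.
Visit C.
Full post-order sequence: F, R, V, Q, K, G, Y, X, C.

K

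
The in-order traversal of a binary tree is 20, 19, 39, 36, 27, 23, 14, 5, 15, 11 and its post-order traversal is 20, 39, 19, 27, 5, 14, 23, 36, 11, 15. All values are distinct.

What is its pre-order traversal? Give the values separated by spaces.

15 36 19 20 39 23 27 14 5 11

The last element of post-order is the root; it splits in-order into left and right subtrees.
Root 15: left subtree has 8 nodes {20, 19, 39, 36, 27, 23, 14, 5}, right has 1 {11}.
  Root 36: left subtree has 3 nodes {20, 19, 39}, right has 4 {27, 23, 14, 5}.
    Root 19: left subtree has 1 node {20}, right has 1 {39}.
    Root 23: left subtree has 1 node {27}, right has 2 {14, 5}.
      Root 14: left subtree has 0 nodes { }, right has 1 {5}.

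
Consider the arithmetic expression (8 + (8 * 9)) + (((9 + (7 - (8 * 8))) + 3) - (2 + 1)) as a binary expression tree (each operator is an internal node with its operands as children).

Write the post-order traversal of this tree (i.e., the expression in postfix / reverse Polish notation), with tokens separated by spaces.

8 8 9 * + 9 7 8 8 * - + 3 + 2 1 + - +

Post-order on an expression tree gives postfix notation: for each operator, emit left operand, right operand, then the operator.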